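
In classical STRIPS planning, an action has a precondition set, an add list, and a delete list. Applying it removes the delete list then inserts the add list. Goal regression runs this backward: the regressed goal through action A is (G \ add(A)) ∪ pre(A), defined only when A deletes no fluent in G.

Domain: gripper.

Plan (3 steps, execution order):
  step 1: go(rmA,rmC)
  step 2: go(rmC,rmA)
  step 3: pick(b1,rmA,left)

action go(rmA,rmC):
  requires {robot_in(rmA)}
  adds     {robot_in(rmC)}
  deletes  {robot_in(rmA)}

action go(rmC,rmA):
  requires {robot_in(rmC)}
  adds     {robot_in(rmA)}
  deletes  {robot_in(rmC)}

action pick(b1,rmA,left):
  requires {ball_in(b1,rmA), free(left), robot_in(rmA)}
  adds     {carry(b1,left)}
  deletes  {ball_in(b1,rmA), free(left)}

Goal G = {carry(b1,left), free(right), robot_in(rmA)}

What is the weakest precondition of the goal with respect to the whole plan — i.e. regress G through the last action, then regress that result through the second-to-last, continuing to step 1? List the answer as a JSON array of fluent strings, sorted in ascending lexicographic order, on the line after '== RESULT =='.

Regress step by step:
  through step 3 (pick(b1,rmA,left)): drop {carry(b1,left)}, keep {free(right), robot_in(rmA)}, require {ball_in(b1,rmA), free(left), robot_in(rmA)}
    → {ball_in(b1,rmA), free(left), free(right), robot_in(rmA)}
  through step 2 (go(rmC,rmA)): drop {robot_in(rmA)}, keep {ball_in(b1,rmA), free(left), free(right)}, require {robot_in(rmC)}
    → {ball_in(b1,rmA), free(left), free(right), robot_in(rmC)}
  through step 1 (go(rmA,rmC)): drop {robot_in(rmC)}, keep {ball_in(b1,rmA), free(left), free(right)}, require {robot_in(rmA)}
    → {ball_in(b1,rmA), free(left), free(right), robot_in(rmA)}

== RESULT ==
["ball_in(b1,rmA)", "free(left)", "free(right)", "robot_in(rmA)"]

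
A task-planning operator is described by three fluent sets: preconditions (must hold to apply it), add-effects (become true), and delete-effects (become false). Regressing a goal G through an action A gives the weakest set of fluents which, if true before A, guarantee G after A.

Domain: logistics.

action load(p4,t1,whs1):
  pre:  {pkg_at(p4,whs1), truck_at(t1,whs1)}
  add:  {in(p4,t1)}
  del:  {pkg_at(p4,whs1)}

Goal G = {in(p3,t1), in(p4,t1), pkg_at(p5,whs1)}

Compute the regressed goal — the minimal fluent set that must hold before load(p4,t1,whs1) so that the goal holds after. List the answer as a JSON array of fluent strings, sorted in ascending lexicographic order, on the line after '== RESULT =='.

Regress:
  G ∩ del = {}  (empty — regression defined)
  G \ add = {in(p3,t1), in(p4,t1), pkg_at(p5,whs1)} \ {in(p4,t1)} = {in(p3,t1), pkg_at(p5,whs1)}
  ∪ pre   = {in(p3,t1), pkg_at(p5,whs1)} ∪ {pkg_at(p4,whs1), truck_at(t1,whs1)}
          = {in(p3,t1), pkg_at(p4,whs1), pkg_at(p5,whs1), truck_at(t1,whs1)}

== RESULT ==
["in(p3,t1)", "pkg_at(p4,whs1)", "pkg_at(p5,whs1)", "truck_at(t1,whs1)"]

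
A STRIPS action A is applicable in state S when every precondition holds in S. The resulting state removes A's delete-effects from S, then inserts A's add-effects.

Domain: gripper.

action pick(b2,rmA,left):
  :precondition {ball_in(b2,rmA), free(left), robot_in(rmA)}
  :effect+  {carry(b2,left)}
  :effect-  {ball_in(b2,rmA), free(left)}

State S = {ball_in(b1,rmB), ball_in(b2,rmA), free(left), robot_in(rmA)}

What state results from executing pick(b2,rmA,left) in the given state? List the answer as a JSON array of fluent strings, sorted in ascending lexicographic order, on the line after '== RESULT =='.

Compute (S \ del) ∪ add:
  pre ⊆ S: {ball_in(b2,rmA), free(left), robot_in(rmA)} ⊆ S  — applicable
  S \ del = {ball_in(b1,rmB), robot_in(rmA)}
  ∪ add   = {ball_in(b1,rmB), carry(b2,left), robot_in(rmA)}

== RESULT ==
["ball_in(b1,rmB)", "carry(b2,left)", "robot_in(rmA)"]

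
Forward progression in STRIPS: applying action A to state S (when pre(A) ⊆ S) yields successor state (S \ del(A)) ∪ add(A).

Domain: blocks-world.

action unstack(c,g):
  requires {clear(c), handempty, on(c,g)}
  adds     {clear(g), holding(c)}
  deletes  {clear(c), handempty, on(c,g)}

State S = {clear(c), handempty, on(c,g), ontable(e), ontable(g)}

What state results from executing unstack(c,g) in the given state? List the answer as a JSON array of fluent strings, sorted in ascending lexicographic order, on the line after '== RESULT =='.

Progress:
  pre ⊆ S: {clear(c), handempty, on(c,g)} ⊆ S  — applicable
  S \ del = {ontable(e), ontable(g)}
  ∪ add   = {clear(g), holding(c), ontable(e), ontable(g)}

== RESULT ==
["clear(g)", "holding(c)", "ontable(e)", "ontable(g)"]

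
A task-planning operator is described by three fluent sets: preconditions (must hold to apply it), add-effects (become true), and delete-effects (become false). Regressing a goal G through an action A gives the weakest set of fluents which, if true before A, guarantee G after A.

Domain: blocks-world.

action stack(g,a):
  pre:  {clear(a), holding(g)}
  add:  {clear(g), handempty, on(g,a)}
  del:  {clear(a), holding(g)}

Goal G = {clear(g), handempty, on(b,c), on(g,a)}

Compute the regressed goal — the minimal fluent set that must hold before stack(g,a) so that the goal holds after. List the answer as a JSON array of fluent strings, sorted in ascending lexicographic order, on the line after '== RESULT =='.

Compute (G \ add) ∪ pre:
  G ∩ del = {}  (empty — regression defined)
  G \ add = {clear(g), handempty, on(b,c), on(g,a)} \ {clear(g), handempty, on(g,a)} = {on(b,c)}
  ∪ pre   = {on(b,c)} ∪ {clear(a), holding(g)}
          = {clear(a), holding(g), on(b,c)}

== RESULT ==
["clear(a)", "holding(g)", "on(b,c)"]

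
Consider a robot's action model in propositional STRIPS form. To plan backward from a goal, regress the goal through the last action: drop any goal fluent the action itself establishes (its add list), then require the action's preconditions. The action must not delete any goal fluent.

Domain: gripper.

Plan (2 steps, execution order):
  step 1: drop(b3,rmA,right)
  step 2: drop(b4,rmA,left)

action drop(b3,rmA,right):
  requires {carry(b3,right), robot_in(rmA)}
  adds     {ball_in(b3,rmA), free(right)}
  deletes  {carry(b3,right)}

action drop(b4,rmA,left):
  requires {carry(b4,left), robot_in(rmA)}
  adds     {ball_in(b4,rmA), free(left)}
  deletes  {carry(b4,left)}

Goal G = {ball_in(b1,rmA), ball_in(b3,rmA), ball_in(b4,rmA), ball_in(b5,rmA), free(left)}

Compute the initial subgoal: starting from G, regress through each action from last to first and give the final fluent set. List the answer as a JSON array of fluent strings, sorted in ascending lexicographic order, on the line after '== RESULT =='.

Regress step by step:
  through step 2 (drop(b4,rmA,left)): drop {ball_in(b4,rmA), free(left)}, keep {ball_in(b1,rmA), ball_in(b3,rmA), ball_in(b5,rmA)}, require {carry(b4,left), robot_in(rmA)}
    → {ball_in(b1,rmA), ball_in(b3,rmA), ball_in(b5,rmA), carry(b4,left), robot_in(rmA)}
  through step 1 (drop(b3,rmA,right)): drop {ball_in(b3,rmA)}, keep {ball_in(b1,rmA), ball_in(b5,rmA), carry(b4,left), robot_in(rmA)}, require {carry(b3,right), robot_in(rmA)}
    → {ball_in(b1,rmA), ball_in(b5,rmA), carry(b3,right), carry(b4,left), robot_in(rmA)}

== RESULT ==
["ball_in(b1,rmA)", "ball_in(b5,rmA)", "carry(b3,right)", "carry(b4,left)", "robot_in(rmA)"]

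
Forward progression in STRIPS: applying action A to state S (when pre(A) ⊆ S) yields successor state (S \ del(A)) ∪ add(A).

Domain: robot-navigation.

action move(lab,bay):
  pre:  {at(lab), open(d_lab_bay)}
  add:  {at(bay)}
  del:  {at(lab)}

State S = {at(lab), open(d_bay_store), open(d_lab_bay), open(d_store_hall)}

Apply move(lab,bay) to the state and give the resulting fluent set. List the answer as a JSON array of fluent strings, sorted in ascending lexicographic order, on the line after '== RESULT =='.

Compute (S \ del) ∪ add:
  pre ⊆ S: {at(lab), open(d_lab_bay)} ⊆ S  — applicable
  S \ del = {open(d_bay_store), open(d_lab_bay), open(d_store_hall)}
  ∪ add   = {at(bay), open(d_bay_store), open(d_lab_bay), open(d_store_hall)}

== RESULT ==
["at(bay)", "open(d_bay_store)", "open(d_lab_bay)", "open(d_store_hall)"]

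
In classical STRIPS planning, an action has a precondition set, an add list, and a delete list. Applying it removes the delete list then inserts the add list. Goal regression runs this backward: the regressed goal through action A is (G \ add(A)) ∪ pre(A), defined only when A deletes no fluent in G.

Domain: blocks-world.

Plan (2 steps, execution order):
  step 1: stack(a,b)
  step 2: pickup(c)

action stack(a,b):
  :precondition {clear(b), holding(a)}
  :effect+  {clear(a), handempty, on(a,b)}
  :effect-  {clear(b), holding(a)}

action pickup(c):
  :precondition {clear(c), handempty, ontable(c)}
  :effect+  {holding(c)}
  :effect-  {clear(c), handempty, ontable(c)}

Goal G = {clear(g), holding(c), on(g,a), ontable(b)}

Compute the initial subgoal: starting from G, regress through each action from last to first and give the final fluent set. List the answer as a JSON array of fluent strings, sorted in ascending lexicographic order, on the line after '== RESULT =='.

Regress step by step:
  through step 2 (pickup(c)): drop {holding(c)}, keep {clear(g), on(g,a), ontable(b)}, require {clear(c), handempty, ontable(c)}
    → {clear(c), clear(g), handempty, on(g,a), ontable(b), ontable(c)}
  through step 1 (stack(a,b)): drop {handempty}, keep {clear(c), clear(g), on(g,a), ontable(b), ontable(c)}, require {clear(b), holding(a)}
    → {clear(b), clear(c), clear(g), holding(a), on(g,a), ontable(b), ontable(c)}

== RESULT ==
["clear(b)", "clear(c)", "clear(g)", "holding(a)", "on(g,a)", "ontable(b)", "ontable(c)"]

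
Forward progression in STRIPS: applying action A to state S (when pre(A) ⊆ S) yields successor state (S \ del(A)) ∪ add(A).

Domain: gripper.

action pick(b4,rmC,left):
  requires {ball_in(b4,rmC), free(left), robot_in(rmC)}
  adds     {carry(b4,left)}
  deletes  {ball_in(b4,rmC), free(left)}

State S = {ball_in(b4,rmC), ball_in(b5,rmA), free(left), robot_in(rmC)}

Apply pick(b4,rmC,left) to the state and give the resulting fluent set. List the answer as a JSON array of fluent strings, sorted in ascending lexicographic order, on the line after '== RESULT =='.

Progress:
  pre ⊆ S: {ball_in(b4,rmC), free(left), robot_in(rmC)} ⊆ S  — applicable
  S \ del = {ball_in(b5,rmA), robot_in(rmC)}
  ∪ add   = {ball_in(b5,rmA), carry(b4,left), robot_in(rmC)}

== RESULT ==
["ball_in(b5,rmA)", "carry(b4,left)", "robot_in(rmC)"]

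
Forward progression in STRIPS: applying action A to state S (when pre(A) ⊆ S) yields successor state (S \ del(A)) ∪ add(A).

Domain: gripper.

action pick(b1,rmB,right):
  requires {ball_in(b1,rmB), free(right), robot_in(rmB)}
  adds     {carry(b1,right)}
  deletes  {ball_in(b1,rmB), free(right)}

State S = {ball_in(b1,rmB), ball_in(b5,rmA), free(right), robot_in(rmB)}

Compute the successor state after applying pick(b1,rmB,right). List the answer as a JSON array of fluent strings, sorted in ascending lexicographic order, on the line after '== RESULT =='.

Progress:
  pre ⊆ S: {ball_in(b1,rmB), free(right), robot_in(rmB)} ⊆ S  — applicable
  S \ del = {ball_in(b5,rmA), robot_in(rmB)}
  ∪ add   = {ball_in(b5,rmA), carry(b1,right), robot_in(rmB)}

== RESULT ==
["ball_in(b5,rmA)", "carry(b1,right)", "robot_in(rmB)"]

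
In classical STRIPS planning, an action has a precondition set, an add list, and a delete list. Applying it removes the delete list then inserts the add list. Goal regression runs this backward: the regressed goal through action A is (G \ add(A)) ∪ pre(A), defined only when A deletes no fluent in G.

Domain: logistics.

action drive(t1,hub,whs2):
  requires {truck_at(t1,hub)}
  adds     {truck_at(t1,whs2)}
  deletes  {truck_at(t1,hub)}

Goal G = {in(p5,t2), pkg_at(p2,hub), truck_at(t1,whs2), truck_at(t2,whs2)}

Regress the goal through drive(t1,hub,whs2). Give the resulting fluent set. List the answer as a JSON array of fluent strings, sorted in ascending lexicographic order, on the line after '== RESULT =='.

Regress:
  G ∩ del = {}  (empty — regression defined)
  G \ add = {in(p5,t2), pkg_at(p2,hub), truck_at(t1,whs2), truck_at(t2,whs2)} \ {truck_at(t1,whs2)} = {in(p5,t2), pkg_at(p2,hub), truck_at(t2,whs2)}
  ∪ pre   = {in(p5,t2), pkg_at(p2,hub), truck_at(t2,whs2)} ∪ {truck_at(t1,hub)}
          = {in(p5,t2), pkg_at(p2,hub), truck_at(t1,hub), truck_at(t2,whs2)}

== RESULT ==
["in(p5,t2)", "pkg_at(p2,hub)", "truck_at(t1,hub)", "truck_at(t2,whs2)"]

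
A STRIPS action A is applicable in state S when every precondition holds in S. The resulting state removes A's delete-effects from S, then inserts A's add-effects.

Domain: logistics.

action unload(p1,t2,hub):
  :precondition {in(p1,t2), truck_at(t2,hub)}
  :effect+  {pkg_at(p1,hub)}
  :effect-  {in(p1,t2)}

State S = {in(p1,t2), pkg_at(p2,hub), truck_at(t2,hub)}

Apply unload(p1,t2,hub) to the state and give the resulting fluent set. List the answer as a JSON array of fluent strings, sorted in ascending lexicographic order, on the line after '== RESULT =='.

Progress:
  pre ⊆ S: {in(p1,t2), truck_at(t2,hub)} ⊆ S  — applicable
  S \ del = {pkg_at(p2,hub), truck_at(t2,hub)}
  ∪ add   = {pkg_at(p1,hub), pkg_at(p2,hub), truck_at(t2,hub)}

== RESULT ==
["pkg_at(p1,hub)", "pkg_at(p2,hub)", "truck_at(t2,hub)"]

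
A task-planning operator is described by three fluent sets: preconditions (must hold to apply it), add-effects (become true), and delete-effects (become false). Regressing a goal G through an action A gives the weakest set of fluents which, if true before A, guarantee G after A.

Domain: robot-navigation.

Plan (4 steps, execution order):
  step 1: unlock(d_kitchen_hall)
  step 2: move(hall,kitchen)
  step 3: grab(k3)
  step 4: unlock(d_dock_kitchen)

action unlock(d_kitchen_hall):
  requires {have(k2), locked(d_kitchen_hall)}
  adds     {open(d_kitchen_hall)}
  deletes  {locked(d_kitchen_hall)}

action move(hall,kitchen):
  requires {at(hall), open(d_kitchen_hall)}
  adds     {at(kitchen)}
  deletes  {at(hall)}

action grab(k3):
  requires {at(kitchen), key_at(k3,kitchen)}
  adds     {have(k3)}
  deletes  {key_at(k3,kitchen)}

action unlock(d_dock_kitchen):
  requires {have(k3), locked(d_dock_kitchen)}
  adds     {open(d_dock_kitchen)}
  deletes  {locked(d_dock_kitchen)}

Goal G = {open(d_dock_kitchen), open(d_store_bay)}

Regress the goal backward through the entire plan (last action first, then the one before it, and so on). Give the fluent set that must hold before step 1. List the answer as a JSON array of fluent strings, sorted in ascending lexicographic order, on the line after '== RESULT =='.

Regress step by step:
  through step 4 (unlock(d_dock_kitchen)): drop {open(d_dock_kitchen)}, keep {open(d_store_bay)}, require {have(k3), locked(d_dock_kitchen)}
    → {have(k3), locked(d_dock_kitchen), open(d_store_bay)}
  through step 3 (grab(k3)): drop {have(k3)}, keep {locked(d_dock_kitchen), open(d_store_bay)}, require {at(kitchen), key_at(k3,kitchen)}
    → {at(kitchen), key_at(k3,kitchen), locked(d_dock_kitchen), open(d_store_bay)}
  through step 2 (move(hall,kitchen)): drop {at(kitchen)}, keep {key_at(k3,kitchen), locked(d_dock_kitchen), open(d_store_bay)}, require {at(hall), open(d_kitchen_hall)}
    → {at(hall), key_at(k3,kitchen), locked(d_dock_kitchen), open(d_kitchen_hall), open(d_store_bay)}
  through step 1 (unlock(d_kitchen_hall)): drop {open(d_kitchen_hall)}, keep {at(hall), key_at(k3,kitchen), locked(d_dock_kitchen), open(d_store_bay)}, require {have(k2), locked(d_kitchen_hall)}
    → {at(hall), have(k2), key_at(k3,kitchen), locked(d_dock_kitchen), locked(d_kitchen_hall), open(d_store_bay)}

== RESULT ==
["at(hall)", "have(k2)", "key_at(k3,kitchen)", "locked(d_dock_kitchen)", "locked(d_kitchen_hall)", "open(d_store_bay)"]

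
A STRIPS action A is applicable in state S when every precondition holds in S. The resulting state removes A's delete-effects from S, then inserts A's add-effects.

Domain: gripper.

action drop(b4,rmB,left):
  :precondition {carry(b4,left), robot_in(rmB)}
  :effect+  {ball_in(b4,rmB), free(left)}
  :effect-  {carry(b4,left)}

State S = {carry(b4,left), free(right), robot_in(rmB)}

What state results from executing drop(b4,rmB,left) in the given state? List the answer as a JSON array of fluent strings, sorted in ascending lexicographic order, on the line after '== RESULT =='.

Compute (S \ del) ∪ add:
  pre ⊆ S: {carry(b4,left), robot_in(rmB)} ⊆ S  — applicable
  S \ del = {free(right), robot_in(rmB)}
  ∪ add   = {ball_in(b4,rmB), free(left), free(right), robot_in(rmB)}

== RESULT ==
["ball_in(b4,rmB)", "free(left)", "free(right)", "robot_in(rmB)"]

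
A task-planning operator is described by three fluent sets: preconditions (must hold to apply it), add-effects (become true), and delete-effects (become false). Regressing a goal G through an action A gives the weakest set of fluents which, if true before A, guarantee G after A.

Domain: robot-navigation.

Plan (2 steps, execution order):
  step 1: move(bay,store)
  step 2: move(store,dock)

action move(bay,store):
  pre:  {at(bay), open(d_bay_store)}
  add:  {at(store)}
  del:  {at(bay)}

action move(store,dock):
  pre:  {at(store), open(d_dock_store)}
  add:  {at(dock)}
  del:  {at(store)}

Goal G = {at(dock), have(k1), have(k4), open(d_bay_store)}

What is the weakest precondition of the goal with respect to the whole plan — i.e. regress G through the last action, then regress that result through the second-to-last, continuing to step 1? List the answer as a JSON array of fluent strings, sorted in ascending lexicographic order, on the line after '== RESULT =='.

Regress step by step:
  through step 2 (move(store,dock)): drop {at(dock)}, keep {have(k1), have(k4), open(d_bay_store)}, require {at(store), open(d_dock_store)}
    → {at(store), have(k1), have(k4), open(d_bay_store), open(d_dock_store)}
  through step 1 (move(bay,store)): drop {at(store)}, keep {have(k1), have(k4), open(d_bay_store), open(d_dock_store)}, require {at(bay), open(d_bay_store)}
    → {at(bay), have(k1), have(k4), open(d_bay_store), open(d_dock_store)}

== RESULT ==
["at(bay)", "have(k1)", "have(k4)", "open(d_bay_store)", "open(d_dock_store)"]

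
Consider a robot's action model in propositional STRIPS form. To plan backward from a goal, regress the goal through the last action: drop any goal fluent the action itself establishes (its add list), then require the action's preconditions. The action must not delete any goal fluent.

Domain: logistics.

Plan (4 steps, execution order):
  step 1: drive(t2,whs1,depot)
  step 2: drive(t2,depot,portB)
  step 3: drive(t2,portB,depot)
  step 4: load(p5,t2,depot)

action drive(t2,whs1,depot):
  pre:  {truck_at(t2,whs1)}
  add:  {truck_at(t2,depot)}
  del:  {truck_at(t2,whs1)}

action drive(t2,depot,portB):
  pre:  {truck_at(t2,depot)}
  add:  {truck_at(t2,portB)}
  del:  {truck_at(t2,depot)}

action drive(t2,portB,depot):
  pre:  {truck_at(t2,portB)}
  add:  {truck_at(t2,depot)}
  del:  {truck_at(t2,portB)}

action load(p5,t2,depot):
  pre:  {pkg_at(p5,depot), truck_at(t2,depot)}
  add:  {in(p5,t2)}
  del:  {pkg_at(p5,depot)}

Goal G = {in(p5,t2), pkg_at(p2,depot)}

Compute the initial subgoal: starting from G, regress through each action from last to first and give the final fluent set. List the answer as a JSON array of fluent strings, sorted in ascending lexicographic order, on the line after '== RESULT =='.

Regress step by step:
  through step 4 (load(p5,t2,depot)): drop {in(p5,t2)}, keep {pkg_at(p2,depot)}, require {pkg_at(p5,depot), truck_at(t2,depot)}
    → {pkg_at(p2,depot), pkg_at(p5,depot), truck_at(t2,depot)}
  through step 3 (drive(t2,portB,depot)): drop {truck_at(t2,depot)}, keep {pkg_at(p2,depot), pkg_at(p5,depot)}, require {truck_at(t2,portB)}
    → {pkg_at(p2,depot), pkg_at(p5,depot), truck_at(t2,portB)}
  through step 2 (drive(t2,depot,portB)): drop {truck_at(t2,portB)}, keep {pkg_at(p2,depot), pkg_at(p5,depot)}, require {truck_at(t2,depot)}
    → {pkg_at(p2,depot), pkg_at(p5,depot), truck_at(t2,depot)}
  through step 1 (drive(t2,whs1,depot)): drop {truck_at(t2,depot)}, keep {pkg_at(p2,depot), pkg_at(p5,depot)}, require {truck_at(t2,whs1)}
    → {pkg_at(p2,depot), pkg_at(p5,depot), truck_at(t2,whs1)}

== RESULT ==
["pkg_at(p2,depot)", "pkg_at(p5,depot)", "truck_at(t2,whs1)"]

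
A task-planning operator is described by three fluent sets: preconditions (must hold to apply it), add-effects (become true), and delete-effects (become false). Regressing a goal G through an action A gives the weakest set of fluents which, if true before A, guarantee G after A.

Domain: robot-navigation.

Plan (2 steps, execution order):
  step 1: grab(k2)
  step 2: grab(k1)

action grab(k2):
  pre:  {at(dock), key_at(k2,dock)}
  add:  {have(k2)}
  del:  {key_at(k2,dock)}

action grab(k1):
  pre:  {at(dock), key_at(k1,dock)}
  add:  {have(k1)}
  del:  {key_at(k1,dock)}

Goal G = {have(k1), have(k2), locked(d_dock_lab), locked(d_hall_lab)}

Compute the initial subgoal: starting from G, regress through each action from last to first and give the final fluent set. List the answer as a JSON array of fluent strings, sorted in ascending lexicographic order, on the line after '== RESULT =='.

Regress step by step:
  through step 2 (grab(k1)): drop {have(k1)}, keep {have(k2), locked(d_dock_lab), locked(d_hall_lab)}, require {at(dock), key_at(k1,dock)}
    → {at(dock), have(k2), key_at(k1,dock), locked(d_dock_lab), locked(d_hall_lab)}
  through step 1 (grab(k2)): drop {have(k2)}, keep {at(dock), key_at(k1,dock), locked(d_dock_lab), locked(d_hall_lab)}, require {at(dock), key_at(k2,dock)}
    → {at(dock), key_at(k1,dock), key_at(k2,dock), locked(d_dock_lab), locked(d_hall_lab)}

== RESULT ==
["at(dock)", "key_at(k1,dock)", "key_at(k2,dock)", "locked(d_dock_lab)", "locked(d_hall_lab)"]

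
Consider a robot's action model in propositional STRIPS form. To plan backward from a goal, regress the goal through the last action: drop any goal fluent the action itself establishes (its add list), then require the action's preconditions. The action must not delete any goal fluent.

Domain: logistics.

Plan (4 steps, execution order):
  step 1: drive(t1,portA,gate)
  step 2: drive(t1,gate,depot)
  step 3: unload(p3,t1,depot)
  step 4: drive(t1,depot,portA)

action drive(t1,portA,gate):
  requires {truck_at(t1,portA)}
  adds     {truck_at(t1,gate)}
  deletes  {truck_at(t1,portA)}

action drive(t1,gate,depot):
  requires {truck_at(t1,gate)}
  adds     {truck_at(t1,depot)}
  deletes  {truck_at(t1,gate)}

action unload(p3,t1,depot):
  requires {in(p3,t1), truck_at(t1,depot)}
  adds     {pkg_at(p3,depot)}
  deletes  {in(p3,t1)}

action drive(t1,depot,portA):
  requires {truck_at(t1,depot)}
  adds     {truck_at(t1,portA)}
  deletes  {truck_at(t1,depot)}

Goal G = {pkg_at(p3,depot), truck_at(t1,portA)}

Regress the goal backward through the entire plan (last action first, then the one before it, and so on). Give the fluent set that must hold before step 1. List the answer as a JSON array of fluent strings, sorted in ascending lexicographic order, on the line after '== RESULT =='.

Regress step by step:
  through step 4 (drive(t1,depot,portA)): drop {truck_at(t1,portA)}, keep {pkg_at(p3,depot)}, require {truck_at(t1,depot)}
    → {pkg_at(p3,depot), truck_at(t1,depot)}
  through step 3 (unload(p3,t1,depot)): drop {pkg_at(p3,depot)}, keep {truck_at(t1,depot)}, require {in(p3,t1), truck_at(t1,depot)}
    → {in(p3,t1), truck_at(t1,depot)}
  through step 2 (drive(t1,gate,depot)): drop {truck_at(t1,depot)}, keep {in(p3,t1)}, require {truck_at(t1,gate)}
    → {in(p3,t1), truck_at(t1,gate)}
  through step 1 (drive(t1,portA,gate)): drop {truck_at(t1,gate)}, keep {in(p3,t1)}, require {truck_at(t1,portA)}
    → {in(p3,t1), truck_at(t1,portA)}

== RESULT ==
["in(p3,t1)", "truck_at(t1,portA)"]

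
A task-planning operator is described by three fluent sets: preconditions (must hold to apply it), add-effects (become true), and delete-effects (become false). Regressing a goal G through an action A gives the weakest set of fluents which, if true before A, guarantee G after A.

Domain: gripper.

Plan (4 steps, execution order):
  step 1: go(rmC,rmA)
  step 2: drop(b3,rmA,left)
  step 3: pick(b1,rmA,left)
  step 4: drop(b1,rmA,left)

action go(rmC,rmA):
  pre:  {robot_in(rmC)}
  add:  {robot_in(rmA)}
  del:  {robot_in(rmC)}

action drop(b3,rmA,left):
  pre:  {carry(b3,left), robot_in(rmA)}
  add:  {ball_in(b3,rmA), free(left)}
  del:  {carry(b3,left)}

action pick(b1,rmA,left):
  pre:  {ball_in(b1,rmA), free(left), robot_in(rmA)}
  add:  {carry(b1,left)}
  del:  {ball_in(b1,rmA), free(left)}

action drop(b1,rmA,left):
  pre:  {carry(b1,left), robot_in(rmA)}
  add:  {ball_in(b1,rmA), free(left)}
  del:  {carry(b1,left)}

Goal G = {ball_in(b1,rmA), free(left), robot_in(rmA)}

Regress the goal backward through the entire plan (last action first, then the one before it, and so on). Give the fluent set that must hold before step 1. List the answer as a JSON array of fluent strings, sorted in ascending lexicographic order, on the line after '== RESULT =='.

Regress step by step:
  through step 4 (drop(b1,rmA,left)): drop {ball_in(b1,rmA), free(left)}, keep {robot_in(rmA)}, require {carry(b1,left), robot_in(rmA)}
    → {carry(b1,left), robot_in(rmA)}
  through step 3 (pick(b1,rmA,left)): drop {carry(b1,left)}, keep {robot_in(rmA)}, require {ball_in(b1,rmA), free(left), robot_in(rmA)}
    → {ball_in(b1,rmA), free(left), robot_in(rmA)}
  through step 2 (drop(b3,rmA,left)): drop {free(left)}, keep {ball_in(b1,rmA), robot_in(rmA)}, require {carry(b3,left), robot_in(rmA)}
    → {ball_in(b1,rmA), carry(b3,left), robot_in(rmA)}
  through step 1 (go(rmC,rmA)): drop {robot_in(rmA)}, keep {ball_in(b1,rmA), carry(b3,left)}, require {robot_in(rmC)}
    → {ball_in(b1,rmA), carry(b3,left), robot_in(rmC)}

== RESULT ==
["ball_in(b1,rmA)", "carry(b3,left)", "robot_in(rmC)"]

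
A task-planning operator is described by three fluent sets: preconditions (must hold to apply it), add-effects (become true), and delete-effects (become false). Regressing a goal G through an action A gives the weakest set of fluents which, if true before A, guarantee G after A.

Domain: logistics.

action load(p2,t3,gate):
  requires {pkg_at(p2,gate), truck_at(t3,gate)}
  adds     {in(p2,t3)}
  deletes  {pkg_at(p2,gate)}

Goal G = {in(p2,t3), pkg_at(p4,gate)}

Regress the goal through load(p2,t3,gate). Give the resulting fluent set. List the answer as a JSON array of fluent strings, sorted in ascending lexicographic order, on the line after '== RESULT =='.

Compute (G \ add) ∪ pre:
  G ∩ del = {}  (empty — regression defined)
  G \ add = {in(p2,t3), pkg_at(p4,gate)} \ {in(p2,t3)} = {pkg_at(p4,gate)}
  ∪ pre   = {pkg_at(p4,gate)} ∪ {pkg_at(p2,gate), truck_at(t3,gate)}
          = {pkg_at(p2,gate), pkg_at(p4,gate), truck_at(t3,gate)}

== RESULT ==
["pkg_at(p2,gate)", "pkg_at(p4,gate)", "truck_at(t3,gate)"]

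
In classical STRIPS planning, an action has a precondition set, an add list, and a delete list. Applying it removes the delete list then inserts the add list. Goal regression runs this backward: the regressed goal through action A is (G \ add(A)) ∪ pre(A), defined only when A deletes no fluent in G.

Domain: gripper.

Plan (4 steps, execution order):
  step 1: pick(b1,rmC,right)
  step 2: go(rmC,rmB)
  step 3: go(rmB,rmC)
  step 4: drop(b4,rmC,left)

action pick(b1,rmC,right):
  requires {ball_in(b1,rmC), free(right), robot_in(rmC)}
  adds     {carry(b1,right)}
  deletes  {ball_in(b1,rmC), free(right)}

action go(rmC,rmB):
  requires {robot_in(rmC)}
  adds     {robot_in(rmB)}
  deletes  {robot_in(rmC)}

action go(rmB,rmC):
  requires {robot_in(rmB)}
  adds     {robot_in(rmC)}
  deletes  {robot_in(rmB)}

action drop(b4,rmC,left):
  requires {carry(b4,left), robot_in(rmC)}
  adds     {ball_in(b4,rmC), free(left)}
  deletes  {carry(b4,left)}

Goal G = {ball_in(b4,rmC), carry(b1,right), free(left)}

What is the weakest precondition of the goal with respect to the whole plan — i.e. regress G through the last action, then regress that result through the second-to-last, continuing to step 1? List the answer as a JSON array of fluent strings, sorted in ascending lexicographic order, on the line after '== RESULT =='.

Work backward from the goal:
  through step 4 (drop(b4,rmC,left)): drop {ball_in(b4,rmC), free(left)}, keep {carry(b1,right)}, require {carry(b4,left), robot_in(rmC)}
    → {carry(b1,right), carry(b4,left), robot_in(rmC)}
  through step 3 (go(rmB,rmC)): drop {robot_in(rmC)}, keep {carry(b1,right), carry(b4,left)}, require {robot_in(rmB)}
    → {carry(b1,right), carry(b4,left), robot_in(rmB)}
  through step 2 (go(rmC,rmB)): drop {robot_in(rmB)}, keep {carry(b1,right), carry(b4,left)}, require {robot_in(rmC)}
    → {carry(b1,right), carry(b4,left), robot_in(rmC)}
  through step 1 (pick(b1,rmC,right)): drop {carry(b1,right)}, keep {carry(b4,left), robot_in(rmC)}, require {ball_in(b1,rmC), free(right), robot_in(rmC)}
    → {ball_in(b1,rmC), carry(b4,left), free(right), robot_in(rmC)}

== RESULT ==
["ball_in(b1,rmC)", "carry(b4,left)", "free(right)", "robot_in(rmC)"]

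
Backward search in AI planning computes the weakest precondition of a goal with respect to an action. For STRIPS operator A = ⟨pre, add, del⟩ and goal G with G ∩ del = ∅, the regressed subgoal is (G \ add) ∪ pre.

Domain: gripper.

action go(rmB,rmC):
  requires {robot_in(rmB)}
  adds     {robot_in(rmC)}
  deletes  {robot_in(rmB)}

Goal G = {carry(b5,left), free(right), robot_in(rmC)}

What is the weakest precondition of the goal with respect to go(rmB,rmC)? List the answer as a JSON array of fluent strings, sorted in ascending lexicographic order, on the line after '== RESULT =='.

Compute (G \ add) ∪ pre:
  G ∩ del = {}  (empty — regression defined)
  G \ add = {carry(b5,left), free(right), robot_in(rmC)} \ {robot_in(rmC)} = {carry(b5,left), free(right)}
  ∪ pre   = {carry(b5,left), free(right)} ∪ {robot_in(rmB)}
          = {carry(b5,left), free(right), robot_in(rmB)}

== RESULT ==
["carry(b5,left)", "free(right)", "robot_in(rmB)"]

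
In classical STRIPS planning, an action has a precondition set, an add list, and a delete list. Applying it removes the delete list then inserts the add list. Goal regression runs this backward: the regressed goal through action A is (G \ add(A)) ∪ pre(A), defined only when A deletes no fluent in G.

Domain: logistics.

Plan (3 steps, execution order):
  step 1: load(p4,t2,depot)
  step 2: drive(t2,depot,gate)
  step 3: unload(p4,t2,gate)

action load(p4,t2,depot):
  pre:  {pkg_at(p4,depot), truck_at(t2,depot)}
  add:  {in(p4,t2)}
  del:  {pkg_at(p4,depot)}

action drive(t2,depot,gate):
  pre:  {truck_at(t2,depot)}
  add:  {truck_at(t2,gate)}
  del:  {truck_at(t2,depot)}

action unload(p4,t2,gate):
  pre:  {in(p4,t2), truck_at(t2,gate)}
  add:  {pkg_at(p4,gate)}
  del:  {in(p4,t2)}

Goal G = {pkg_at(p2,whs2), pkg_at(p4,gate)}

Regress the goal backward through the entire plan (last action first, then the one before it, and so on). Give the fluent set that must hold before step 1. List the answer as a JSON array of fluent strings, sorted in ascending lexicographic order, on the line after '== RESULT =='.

Regress step by step:
  through step 3 (unload(p4,t2,gate)): drop {pkg_at(p4,gate)}, keep {pkg_at(p2,whs2)}, require {in(p4,t2), truck_at(t2,gate)}
    → {in(p4,t2), pkg_at(p2,whs2), truck_at(t2,gate)}
  through step 2 (drive(t2,depot,gate)): drop {truck_at(t2,gate)}, keep {in(p4,t2), pkg_at(p2,whs2)}, require {truck_at(t2,depot)}
    → {in(p4,t2), pkg_at(p2,whs2), truck_at(t2,depot)}
  through step 1 (load(p4,t2,depot)): drop {in(p4,t2)}, keep {pkg_at(p2,whs2), truck_at(t2,depot)}, require {pkg_at(p4,depot), truck_at(t2,depot)}
    → {pkg_at(p2,whs2), pkg_at(p4,depot), truck_at(t2,depot)}

== RESULT ==
["pkg_at(p2,whs2)", "pkg_at(p4,depot)", "truck_at(t2,depot)"]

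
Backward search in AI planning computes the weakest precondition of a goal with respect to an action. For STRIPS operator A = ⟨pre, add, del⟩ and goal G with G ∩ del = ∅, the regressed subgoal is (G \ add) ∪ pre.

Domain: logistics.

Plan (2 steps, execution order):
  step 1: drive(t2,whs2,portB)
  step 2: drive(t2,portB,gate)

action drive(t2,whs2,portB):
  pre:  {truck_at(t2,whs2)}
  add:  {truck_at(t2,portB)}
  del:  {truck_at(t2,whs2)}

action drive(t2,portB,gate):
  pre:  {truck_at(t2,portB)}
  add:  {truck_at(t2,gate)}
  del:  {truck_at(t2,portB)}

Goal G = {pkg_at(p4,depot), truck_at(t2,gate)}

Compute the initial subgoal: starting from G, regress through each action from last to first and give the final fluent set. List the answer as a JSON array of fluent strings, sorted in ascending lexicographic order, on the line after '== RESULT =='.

Work backward from the goal:
  through step 2 (drive(t2,portB,gate)): drop {truck_at(t2,gate)}, keep {pkg_at(p4,depot)}, require {truck_at(t2,portB)}
    → {pkg_at(p4,depot), truck_at(t2,portB)}
  through step 1 (drive(t2,whs2,portB)): drop {truck_at(t2,portB)}, keep {pkg_at(p4,depot)}, require {truck_at(t2,whs2)}
    → {pkg_at(p4,depot), truck_at(t2,whs2)}

== RESULT ==
["pkg_at(p4,depot)", "truck_at(t2,whs2)"]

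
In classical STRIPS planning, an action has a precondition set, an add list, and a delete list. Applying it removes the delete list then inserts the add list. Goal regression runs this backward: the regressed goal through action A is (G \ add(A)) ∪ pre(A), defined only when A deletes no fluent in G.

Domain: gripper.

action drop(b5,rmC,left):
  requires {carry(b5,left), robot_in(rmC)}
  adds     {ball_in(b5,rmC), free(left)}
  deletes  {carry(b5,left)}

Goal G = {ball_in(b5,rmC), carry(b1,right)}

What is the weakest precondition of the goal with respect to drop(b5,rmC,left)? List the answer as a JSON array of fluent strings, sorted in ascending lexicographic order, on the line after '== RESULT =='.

Compute (G \ add) ∪ pre:
  G ∩ del = {}  (empty — regression defined)
  G \ add = {ball_in(b5,rmC), carry(b1,right)} \ {ball_in(b5,rmC), free(left)} = {carry(b1,right)}
  ∪ pre   = {carry(b1,right)} ∪ {carry(b5,left), robot_in(rmC)}
          = {carry(b1,right), carry(b5,left), robot_in(rmC)}

== RESULT ==
["carry(b1,right)", "carry(b5,left)", "robot_in(rmC)"]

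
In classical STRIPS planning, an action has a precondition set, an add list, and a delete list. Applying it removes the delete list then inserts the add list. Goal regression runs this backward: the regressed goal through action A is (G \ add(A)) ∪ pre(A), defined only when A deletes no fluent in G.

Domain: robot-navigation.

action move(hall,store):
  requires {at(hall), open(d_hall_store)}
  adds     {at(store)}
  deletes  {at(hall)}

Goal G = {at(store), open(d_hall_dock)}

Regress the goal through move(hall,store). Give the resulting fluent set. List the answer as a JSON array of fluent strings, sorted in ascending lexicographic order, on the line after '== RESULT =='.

Compute (G \ add) ∪ pre:
  G ∩ del = {}  (empty — regression defined)
  G \ add = {at(store), open(d_hall_dock)} \ {at(store)} = {open(d_hall_dock)}
  ∪ pre   = {open(d_hall_dock)} ∪ {at(hall), open(d_hall_store)}
          = {at(hall), open(d_hall_dock), open(d_hall_store)}

== RESULT ==
["at(hall)", "open(d_hall_dock)", "open(d_hall_store)"]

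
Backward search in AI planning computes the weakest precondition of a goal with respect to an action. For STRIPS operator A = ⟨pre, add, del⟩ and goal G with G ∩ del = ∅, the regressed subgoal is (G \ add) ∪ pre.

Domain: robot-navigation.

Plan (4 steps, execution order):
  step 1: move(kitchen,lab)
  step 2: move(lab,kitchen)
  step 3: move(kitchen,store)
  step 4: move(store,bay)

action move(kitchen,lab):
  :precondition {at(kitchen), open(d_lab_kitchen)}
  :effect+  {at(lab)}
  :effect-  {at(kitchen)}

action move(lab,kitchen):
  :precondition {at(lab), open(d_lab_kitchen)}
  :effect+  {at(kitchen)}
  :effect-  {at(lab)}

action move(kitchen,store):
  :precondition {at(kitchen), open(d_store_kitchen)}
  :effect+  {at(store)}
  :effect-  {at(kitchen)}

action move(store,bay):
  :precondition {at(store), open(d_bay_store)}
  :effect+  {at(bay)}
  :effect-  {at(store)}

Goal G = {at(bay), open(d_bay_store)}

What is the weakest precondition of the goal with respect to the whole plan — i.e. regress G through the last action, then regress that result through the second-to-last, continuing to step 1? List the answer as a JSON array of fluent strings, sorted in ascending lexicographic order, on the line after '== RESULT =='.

Work backward from the goal:
  through step 4 (move(store,bay)): drop {at(bay)}, keep {open(d_bay_store)}, require {at(store), open(d_bay_store)}
    → {at(store), open(d_bay_store)}
  through step 3 (move(kitchen,store)): drop {at(store)}, keep {open(d_bay_store)}, require {at(kitchen), open(d_store_kitchen)}
    → {at(kitchen), open(d_bay_store), open(d_store_kitchen)}
  through step 2 (move(lab,kitchen)): drop {at(kitchen)}, keep {open(d_bay_store), open(d_store_kitchen)}, require {at(lab), open(d_lab_kitchen)}
    → {at(lab), open(d_bay_store), open(d_lab_kitchen), open(d_store_kitchen)}
  through step 1 (move(kitchen,lab)): drop {at(lab)}, keep {open(d_bay_store), open(d_lab_kitchen), open(d_store_kitchen)}, require {at(kitchen), open(d_lab_kitchen)}
    → {at(kitchen), open(d_bay_store), open(d_lab_kitchen), open(d_store_kitchen)}

== RESULT ==
["at(kitchen)", "open(d_bay_store)", "open(d_lab_kitchen)", "open(d_store_kitchen)"]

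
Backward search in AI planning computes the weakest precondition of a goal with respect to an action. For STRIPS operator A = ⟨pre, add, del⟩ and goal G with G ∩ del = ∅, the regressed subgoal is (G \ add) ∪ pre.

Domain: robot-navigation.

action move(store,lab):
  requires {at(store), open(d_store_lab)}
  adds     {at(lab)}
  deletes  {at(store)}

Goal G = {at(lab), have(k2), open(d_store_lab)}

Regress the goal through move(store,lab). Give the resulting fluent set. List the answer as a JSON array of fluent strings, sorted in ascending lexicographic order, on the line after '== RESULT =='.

Regress:
  G ∩ del = {}  (empty — regression defined)
  G \ add = {at(lab), have(k2), open(d_store_lab)} \ {at(lab)} = {have(k2), open(d_store_lab)}
  ∪ pre   = {have(k2), open(d_store_lab)} ∪ {at(store), open(d_store_lab)}
          = {at(store), have(k2), open(d_store_lab)}

== RESULT ==
["at(store)", "have(k2)", "open(d_store_lab)"]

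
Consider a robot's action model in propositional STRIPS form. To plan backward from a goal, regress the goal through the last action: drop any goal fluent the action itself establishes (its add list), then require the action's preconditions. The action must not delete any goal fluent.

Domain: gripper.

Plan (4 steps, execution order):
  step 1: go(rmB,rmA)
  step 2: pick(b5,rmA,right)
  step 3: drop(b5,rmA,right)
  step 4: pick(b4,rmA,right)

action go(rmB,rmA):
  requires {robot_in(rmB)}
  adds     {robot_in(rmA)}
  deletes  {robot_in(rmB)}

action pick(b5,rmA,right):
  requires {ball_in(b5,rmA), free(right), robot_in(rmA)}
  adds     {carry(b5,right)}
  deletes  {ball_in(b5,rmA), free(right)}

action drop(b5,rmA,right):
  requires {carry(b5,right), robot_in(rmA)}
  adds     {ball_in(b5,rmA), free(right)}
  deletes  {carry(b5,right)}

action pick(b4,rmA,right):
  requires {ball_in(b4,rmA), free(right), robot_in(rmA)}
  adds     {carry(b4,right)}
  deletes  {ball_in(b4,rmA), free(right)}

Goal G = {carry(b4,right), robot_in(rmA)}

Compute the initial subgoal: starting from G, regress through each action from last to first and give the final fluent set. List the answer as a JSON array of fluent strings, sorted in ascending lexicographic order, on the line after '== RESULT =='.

Work backward from the goal:
  through step 4 (pick(b4,rmA,right)): drop {carry(b4,right)}, keep {robot_in(rmA)}, require {ball_in(b4,rmA), free(right), robot_in(rmA)}
    → {ball_in(b4,rmA), free(right), robot_in(rmA)}
  through step 3 (drop(b5,rmA,right)): drop {free(right)}, keep {ball_in(b4,rmA), robot_in(rmA)}, require {carry(b5,right), robot_in(rmA)}
    → {ball_in(b4,rmA), carry(b5,right), robot_in(rmA)}
  through step 2 (pick(b5,rmA,right)): drop {carry(b5,right)}, keep {ball_in(b4,rmA), robot_in(rmA)}, require {ball_in(b5,rmA), free(right), robot_in(rmA)}
    → {ball_in(b4,rmA), ball_in(b5,rmA), free(right), robot_in(rmA)}
  through step 1 (go(rmB,rmA)): drop {robot_in(rmA)}, keep {ball_in(b4,rmA), ball_in(b5,rmA), free(right)}, require {robot_in(rmB)}
    → {ball_in(b4,rmA), ball_in(b5,rmA), free(right), robot_in(rmB)}

== RESULT ==
["ball_in(b4,rmA)", "ball_in(b5,rmA)", "free(right)", "robot_in(rmB)"]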